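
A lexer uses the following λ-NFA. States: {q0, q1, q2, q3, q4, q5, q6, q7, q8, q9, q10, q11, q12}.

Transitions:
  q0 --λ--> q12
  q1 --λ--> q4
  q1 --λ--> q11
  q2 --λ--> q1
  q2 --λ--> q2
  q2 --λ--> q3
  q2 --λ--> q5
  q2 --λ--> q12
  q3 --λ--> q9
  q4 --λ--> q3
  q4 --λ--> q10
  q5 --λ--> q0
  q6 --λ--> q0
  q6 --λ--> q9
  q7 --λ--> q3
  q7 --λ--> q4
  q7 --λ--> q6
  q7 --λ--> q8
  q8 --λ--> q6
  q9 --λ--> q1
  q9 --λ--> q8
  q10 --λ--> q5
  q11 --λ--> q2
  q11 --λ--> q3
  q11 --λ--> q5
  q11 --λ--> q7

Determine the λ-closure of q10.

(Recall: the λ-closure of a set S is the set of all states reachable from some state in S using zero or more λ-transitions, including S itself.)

{q0, q5, q10, q12}

Start with {q10}.
From q10 via λ: add q5.
From q5 via λ: add q0.
From q0 via λ: add q12.
No new states can be added; the closed set is {q0, q5, q10, q12}.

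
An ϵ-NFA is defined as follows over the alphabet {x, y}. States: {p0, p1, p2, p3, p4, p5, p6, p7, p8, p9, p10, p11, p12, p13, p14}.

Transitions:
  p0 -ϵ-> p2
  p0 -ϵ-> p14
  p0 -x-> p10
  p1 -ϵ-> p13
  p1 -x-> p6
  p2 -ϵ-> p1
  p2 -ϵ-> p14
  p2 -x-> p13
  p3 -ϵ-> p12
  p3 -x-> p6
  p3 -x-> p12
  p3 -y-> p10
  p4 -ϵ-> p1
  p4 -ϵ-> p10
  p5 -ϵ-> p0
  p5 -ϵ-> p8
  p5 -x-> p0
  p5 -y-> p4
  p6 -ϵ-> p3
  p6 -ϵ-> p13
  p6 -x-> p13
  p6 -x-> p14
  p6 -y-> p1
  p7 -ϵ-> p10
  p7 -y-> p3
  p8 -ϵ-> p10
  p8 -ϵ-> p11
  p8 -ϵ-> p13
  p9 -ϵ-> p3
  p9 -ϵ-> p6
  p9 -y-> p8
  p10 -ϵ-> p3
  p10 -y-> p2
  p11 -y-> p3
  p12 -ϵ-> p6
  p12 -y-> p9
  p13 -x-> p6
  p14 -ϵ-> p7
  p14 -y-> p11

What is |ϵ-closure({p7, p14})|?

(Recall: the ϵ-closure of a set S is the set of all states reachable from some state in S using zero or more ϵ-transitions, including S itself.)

7

Start with {p7, p14}.
From p7 via ϵ: add p10.
From p10 via ϵ: add p3.
From p3 via ϵ: add p12.
From p12 via ϵ: add p6.
From p6 via ϵ: add p13.
ϵ-closure = {p3, p6, p7, p10, p12, p13, p14}, which has 7 states.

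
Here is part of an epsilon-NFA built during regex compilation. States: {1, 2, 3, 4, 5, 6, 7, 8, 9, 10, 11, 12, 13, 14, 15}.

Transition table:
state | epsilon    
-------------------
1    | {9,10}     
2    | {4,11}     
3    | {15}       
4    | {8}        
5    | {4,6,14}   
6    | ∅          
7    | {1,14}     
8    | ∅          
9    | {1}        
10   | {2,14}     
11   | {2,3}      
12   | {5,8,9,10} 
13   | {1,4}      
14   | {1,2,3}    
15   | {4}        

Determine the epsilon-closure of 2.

Start with {2}.
From 2 via epsilon: add 4, 11.
From 4 via epsilon: add 8.
From 11 via epsilon: add 3.
From 3 via epsilon: add 15.
No new states can be added; the closed set is {2, 3, 4, 8, 11, 15}.

{2, 3, 4, 8, 11, 15}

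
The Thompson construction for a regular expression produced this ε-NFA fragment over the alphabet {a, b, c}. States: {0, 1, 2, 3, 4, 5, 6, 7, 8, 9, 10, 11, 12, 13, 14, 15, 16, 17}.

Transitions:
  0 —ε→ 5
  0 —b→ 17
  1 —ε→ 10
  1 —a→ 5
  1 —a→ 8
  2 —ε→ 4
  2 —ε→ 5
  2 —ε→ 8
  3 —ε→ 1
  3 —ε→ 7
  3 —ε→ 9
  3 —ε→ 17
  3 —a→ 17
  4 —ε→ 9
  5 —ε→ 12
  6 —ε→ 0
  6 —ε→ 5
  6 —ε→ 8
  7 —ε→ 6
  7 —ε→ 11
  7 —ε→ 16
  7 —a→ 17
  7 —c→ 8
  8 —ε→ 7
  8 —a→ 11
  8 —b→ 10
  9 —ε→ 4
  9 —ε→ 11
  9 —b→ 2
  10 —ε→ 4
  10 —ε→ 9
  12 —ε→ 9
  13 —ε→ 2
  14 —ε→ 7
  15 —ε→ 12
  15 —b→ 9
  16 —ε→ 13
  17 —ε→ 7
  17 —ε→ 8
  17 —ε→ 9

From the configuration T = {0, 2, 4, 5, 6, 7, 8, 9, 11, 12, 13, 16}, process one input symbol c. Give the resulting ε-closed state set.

7 on c → {8}.
No c-transition from 0, 2, 4, 5, 6, 8, 9, 11, 12, 13, 16.
Union after reading c: {8}.
Now take the ε-closure:
From 8 via ε: add 7.
From 7 via ε: add 6, 11, 16.
From 6 via ε: add 0, 5.
From 16 via ε: add 13.
From 5 via ε: add 12.
From 13 via ε: add 2.
From 2 via ε: add 4.
From 12 via ε: add 9.
No new states can be added; the closed set is {0, 2, 4, 5, 6, 7, 8, 9, 11, 12, 13, 16}.

{0, 2, 4, 5, 6, 7, 8, 9, 11, 12, 13, 16}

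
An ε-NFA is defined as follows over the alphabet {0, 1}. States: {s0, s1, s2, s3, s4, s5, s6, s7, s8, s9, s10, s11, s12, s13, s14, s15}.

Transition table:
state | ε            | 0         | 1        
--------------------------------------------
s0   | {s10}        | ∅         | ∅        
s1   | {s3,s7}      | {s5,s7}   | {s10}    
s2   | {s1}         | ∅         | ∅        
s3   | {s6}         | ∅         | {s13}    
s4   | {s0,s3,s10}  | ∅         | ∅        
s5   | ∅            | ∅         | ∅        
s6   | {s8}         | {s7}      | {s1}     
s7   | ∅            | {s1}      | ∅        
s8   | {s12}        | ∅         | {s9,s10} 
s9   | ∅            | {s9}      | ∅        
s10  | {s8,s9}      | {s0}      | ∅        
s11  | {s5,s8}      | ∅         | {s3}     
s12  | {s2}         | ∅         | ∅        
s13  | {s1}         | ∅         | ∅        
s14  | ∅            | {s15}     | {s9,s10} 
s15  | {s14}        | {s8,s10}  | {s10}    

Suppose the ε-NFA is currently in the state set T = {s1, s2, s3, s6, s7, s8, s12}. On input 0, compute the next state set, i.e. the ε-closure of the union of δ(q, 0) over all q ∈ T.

{s1, s2, s3, s5, s6, s7, s8, s12}

s1 on 0 → {s5, s7}.
s6 on 0 → {s7}.
s7 on 0 → {s1}.
No 0-transition from s2, s3, s8, s12.
Union after reading 0: {s1, s5, s7}.
Now take the ε-closure:
From s1 via ε: add s3.
From s3 via ε: add s6.
From s6 via ε: add s8.
From s8 via ε: add s12.
From s12 via ε: add s2.
No new states can be added; the closed set is {s1, s2, s3, s5, s6, s7, s8, s12}.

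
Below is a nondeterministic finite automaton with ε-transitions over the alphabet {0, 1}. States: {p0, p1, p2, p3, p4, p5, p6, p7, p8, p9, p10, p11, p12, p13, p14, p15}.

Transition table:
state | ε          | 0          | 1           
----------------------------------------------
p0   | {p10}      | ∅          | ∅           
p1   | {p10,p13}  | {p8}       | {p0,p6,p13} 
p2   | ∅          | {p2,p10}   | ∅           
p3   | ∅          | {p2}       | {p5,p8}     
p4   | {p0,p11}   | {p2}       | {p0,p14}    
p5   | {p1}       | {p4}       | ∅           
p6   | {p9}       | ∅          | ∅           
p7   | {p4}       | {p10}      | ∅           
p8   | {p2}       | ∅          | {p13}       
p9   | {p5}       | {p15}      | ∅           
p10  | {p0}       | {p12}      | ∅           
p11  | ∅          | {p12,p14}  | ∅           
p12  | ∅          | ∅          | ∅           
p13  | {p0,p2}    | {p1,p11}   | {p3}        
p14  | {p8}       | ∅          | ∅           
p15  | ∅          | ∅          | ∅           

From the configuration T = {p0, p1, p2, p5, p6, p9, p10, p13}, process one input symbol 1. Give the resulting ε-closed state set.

{p0, p1, p2, p3, p5, p6, p9, p10, p13}

p1 on 1 → {p0, p6, p13}.
p13 on 1 → {p3}.
No 1-transition from p0, p2, p5, p6, p9, p10.
Union after reading 1: {p0, p3, p6, p13}.
Now take the ε-closure:
From p0 via ε: add p10.
From p6 via ε: add p9.
From p13 via ε: add p2.
From p9 via ε: add p5.
From p5 via ε: add p1.
No new states can be added; the closed set is {p0, p1, p2, p3, p5, p6, p9, p10, p13}.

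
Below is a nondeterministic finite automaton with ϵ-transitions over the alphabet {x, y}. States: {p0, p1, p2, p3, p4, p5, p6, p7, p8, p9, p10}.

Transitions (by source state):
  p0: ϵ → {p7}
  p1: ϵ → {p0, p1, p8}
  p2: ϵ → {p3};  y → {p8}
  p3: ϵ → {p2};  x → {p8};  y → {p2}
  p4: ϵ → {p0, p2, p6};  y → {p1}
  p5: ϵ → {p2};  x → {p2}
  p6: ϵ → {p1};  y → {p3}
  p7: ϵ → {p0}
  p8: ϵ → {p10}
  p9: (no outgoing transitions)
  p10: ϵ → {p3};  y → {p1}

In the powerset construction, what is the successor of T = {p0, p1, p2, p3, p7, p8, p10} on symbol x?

{p2, p3, p8, p10}

p3 on x → {p8}.
No x-transition from p0, p1, p2, p7, p8, p10.
Union after reading x: {p8}.
Now take the ϵ-closure:
From p8 via ϵ: add p10.
From p10 via ϵ: add p3.
From p3 via ϵ: add p2.
No new states can be added; the closed set is {p2, p3, p8, p10}.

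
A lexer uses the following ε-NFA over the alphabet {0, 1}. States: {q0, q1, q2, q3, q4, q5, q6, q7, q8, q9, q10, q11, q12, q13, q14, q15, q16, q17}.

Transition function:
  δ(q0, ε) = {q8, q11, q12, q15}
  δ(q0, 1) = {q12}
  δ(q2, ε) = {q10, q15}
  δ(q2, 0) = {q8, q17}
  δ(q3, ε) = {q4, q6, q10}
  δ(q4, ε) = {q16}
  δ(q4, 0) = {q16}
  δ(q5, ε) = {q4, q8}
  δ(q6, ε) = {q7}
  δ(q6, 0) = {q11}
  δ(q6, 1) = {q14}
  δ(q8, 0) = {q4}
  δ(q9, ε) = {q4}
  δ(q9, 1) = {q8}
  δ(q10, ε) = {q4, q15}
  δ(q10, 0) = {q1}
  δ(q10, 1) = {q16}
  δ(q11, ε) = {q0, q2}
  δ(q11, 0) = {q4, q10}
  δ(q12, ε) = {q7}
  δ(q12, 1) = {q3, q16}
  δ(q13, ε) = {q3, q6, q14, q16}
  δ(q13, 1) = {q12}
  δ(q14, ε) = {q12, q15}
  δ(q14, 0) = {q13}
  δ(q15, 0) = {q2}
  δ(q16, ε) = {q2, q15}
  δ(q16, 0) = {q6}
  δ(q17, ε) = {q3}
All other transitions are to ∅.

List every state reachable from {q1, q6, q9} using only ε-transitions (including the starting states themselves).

{q1, q2, q4, q6, q7, q9, q10, q15, q16}

Start with {q1, q6, q9}.
From q6 via ε: add q7.
From q9 via ε: add q4.
From q4 via ε: add q16.
From q16 via ε: add q2, q15.
From q2 via ε: add q10.
No new states can be added; the closed set is {q1, q2, q4, q6, q7, q9, q10, q15, q16}.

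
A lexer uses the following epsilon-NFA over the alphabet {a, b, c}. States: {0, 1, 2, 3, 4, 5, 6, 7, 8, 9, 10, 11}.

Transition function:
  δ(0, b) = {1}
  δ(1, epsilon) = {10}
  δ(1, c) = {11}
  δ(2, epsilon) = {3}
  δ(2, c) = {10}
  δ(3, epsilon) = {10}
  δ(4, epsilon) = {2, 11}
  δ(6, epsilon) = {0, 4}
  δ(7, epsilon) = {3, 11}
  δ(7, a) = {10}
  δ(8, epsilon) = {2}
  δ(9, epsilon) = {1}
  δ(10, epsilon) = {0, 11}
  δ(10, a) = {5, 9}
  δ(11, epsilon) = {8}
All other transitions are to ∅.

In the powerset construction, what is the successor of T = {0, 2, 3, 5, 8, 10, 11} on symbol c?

{0, 2, 3, 8, 10, 11}

2 on c → {10}.
No c-transition from 0, 3, 5, 8, 10, 11.
Union after reading c: {10}.
Now take the epsilon-closure:
From 10 via epsilon: add 0, 11.
From 11 via epsilon: add 8.
From 8 via epsilon: add 2.
From 2 via epsilon: add 3.
No new states can be added; the closed set is {0, 2, 3, 8, 10, 11}.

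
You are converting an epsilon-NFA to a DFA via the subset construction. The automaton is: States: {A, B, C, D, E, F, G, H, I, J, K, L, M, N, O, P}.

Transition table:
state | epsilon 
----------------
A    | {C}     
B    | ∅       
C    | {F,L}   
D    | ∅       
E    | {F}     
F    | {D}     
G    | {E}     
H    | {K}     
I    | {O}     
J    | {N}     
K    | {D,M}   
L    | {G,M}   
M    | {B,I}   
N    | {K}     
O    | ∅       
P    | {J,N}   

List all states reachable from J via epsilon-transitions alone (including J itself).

Start with {J}.
From J via epsilon: add N.
From N via epsilon: add K.
From K via epsilon: add D, M.
From M via epsilon: add B, I.
From I via epsilon: add O.
No new states can be added; the closed set is {B, D, I, J, K, M, N, O}.

{B, D, I, J, K, M, N, O}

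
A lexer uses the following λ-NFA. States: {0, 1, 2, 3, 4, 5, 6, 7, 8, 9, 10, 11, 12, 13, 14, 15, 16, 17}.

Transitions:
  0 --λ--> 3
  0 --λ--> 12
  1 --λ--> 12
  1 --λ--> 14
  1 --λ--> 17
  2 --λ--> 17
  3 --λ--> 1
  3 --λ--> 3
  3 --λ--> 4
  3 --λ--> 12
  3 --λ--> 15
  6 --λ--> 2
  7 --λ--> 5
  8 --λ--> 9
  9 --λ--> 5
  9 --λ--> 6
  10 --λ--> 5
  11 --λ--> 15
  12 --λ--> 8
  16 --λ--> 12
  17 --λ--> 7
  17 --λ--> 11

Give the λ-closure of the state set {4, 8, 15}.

Start with {4, 8, 15}.
From 8 via λ: add 9.
From 9 via λ: add 5, 6.
From 6 via λ: add 2.
From 2 via λ: add 17.
From 17 via λ: add 7, 11.
No new states can be added; the closed set is {2, 4, 5, 6, 7, 8, 9, 11, 15, 17}.

{2, 4, 5, 6, 7, 8, 9, 11, 15, 17}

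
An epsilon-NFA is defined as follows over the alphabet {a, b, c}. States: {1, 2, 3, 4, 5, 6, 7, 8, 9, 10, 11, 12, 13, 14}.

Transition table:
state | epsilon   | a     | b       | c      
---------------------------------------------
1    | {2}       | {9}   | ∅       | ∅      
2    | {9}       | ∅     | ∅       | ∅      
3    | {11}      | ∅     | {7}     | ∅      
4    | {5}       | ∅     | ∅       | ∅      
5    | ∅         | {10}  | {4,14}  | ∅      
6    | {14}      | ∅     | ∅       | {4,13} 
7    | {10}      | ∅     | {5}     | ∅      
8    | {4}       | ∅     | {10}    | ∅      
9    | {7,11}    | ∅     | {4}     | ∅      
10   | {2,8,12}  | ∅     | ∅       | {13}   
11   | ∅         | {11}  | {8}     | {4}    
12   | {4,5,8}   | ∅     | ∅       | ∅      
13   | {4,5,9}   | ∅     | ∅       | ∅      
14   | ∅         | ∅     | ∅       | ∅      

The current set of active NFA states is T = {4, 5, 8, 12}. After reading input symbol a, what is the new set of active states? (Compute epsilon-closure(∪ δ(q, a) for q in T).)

5 on a → {10}.
No a-transition from 4, 8, 12.
Union after reading a: {10}.
Now take the epsilon-closure:
From 10 via epsilon: add 2, 8, 12.
From 2 via epsilon: add 9.
From 8 via epsilon: add 4.
From 12 via epsilon: add 5.
From 9 via epsilon: add 7, 11.
No new states can be added; the closed set is {2, 4, 5, 7, 8, 9, 10, 11, 12}.

{2, 4, 5, 7, 8, 9, 10, 11, 12}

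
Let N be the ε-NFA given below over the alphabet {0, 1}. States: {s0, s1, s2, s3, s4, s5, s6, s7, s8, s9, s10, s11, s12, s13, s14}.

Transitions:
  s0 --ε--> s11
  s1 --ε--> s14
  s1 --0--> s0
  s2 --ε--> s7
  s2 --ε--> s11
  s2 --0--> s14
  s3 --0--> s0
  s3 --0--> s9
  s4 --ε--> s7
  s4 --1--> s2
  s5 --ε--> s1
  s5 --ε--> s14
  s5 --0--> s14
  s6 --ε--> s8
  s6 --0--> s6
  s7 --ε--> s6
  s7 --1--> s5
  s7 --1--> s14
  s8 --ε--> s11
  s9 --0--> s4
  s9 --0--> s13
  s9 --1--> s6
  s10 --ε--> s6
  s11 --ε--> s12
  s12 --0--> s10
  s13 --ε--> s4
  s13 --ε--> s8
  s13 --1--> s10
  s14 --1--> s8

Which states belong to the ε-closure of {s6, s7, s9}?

Start with {s6, s7, s9}.
From s6 via ε: add s8.
From s8 via ε: add s11.
From s11 via ε: add s12.
No new states can be added; the closed set is {s6, s7, s8, s9, s11, s12}.

{s6, s7, s8, s9, s11, s12}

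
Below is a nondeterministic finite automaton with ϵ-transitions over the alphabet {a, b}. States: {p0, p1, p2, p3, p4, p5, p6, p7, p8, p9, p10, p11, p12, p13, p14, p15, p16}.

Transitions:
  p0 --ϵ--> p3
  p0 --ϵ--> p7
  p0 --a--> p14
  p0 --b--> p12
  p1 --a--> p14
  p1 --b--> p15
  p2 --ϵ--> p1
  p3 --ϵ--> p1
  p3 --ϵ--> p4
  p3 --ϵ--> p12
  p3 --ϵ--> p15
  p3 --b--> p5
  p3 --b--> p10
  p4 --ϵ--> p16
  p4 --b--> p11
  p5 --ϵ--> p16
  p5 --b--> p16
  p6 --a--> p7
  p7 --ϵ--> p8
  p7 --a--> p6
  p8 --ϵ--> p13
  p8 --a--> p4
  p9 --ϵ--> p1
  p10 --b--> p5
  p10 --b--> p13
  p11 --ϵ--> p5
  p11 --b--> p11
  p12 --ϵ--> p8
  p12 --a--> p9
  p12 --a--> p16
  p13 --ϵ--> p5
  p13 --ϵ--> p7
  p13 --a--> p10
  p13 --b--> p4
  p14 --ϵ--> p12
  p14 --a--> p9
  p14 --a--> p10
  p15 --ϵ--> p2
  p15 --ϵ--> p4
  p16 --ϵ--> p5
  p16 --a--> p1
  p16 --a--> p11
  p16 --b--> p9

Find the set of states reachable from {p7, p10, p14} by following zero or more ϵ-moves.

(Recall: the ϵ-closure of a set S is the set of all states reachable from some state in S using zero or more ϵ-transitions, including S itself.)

Start with {p7, p10, p14}.
From p7 via ϵ: add p8.
From p14 via ϵ: add p12.
From p8 via ϵ: add p13.
From p13 via ϵ: add p5.
From p5 via ϵ: add p16.
No new states can be added; the closed set is {p5, p7, p8, p10, p12, p13, p14, p16}.

{p5, p7, p8, p10, p12, p13, p14, p16}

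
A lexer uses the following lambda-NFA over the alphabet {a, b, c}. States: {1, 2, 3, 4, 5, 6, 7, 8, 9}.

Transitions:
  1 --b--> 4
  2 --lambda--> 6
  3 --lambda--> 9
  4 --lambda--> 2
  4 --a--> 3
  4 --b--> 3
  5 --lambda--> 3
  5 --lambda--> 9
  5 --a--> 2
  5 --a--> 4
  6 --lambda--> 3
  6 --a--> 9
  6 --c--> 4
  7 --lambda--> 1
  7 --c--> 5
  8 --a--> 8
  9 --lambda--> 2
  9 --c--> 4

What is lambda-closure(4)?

Start with {4}.
From 4 via lambda: add 2.
From 2 via lambda: add 6.
From 6 via lambda: add 3.
From 3 via lambda: add 9.
No new states can be added; the closed set is {2, 3, 4, 6, 9}.

{2, 3, 4, 6, 9}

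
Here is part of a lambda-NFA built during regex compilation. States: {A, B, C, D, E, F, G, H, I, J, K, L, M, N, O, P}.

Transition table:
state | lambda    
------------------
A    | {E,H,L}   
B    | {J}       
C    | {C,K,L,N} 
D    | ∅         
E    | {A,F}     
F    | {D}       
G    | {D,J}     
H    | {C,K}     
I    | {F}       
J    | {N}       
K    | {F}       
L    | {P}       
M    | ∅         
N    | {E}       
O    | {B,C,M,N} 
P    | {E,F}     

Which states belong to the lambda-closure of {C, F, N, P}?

{A, C, D, E, F, H, K, L, N, P}

Start with {C, F, N, P}.
From C via lambda: add K, L.
From F via lambda: add D.
From N via lambda: add E.
From E via lambda: add A.
From A via lambda: add H.
No new states can be added; the closed set is {A, C, D, E, F, H, K, L, N, P}.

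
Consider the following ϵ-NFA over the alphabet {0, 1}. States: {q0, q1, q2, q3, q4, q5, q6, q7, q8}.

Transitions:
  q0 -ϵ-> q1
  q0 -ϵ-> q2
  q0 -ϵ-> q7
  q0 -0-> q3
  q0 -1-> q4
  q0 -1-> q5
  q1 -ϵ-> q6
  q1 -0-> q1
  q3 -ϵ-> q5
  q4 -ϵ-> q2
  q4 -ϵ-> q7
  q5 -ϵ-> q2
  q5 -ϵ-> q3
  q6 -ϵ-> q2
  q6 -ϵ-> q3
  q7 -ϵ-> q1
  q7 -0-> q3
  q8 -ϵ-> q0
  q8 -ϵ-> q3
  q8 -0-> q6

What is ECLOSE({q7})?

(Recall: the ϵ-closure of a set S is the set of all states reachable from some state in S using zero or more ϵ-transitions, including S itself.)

{q1, q2, q3, q5, q6, q7}

Start with {q7}.
From q7 via ϵ: add q1.
From q1 via ϵ: add q6.
From q6 via ϵ: add q2, q3.
From q3 via ϵ: add q5.
No new states can be added; the closed set is {q1, q2, q3, q5, q6, q7}.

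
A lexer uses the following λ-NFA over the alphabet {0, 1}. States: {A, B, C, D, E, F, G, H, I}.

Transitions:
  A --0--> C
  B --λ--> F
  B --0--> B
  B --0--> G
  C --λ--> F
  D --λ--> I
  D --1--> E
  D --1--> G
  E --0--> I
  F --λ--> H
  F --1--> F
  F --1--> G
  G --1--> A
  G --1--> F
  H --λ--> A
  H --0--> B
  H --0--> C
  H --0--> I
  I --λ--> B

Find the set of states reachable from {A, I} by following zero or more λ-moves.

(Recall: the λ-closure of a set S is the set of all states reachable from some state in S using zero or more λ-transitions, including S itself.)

Start with {A, I}.
From I via λ: add B.
From B via λ: add F.
From F via λ: add H.
No new states can be added; the closed set is {A, B, F, H, I}.

{A, B, F, H, I}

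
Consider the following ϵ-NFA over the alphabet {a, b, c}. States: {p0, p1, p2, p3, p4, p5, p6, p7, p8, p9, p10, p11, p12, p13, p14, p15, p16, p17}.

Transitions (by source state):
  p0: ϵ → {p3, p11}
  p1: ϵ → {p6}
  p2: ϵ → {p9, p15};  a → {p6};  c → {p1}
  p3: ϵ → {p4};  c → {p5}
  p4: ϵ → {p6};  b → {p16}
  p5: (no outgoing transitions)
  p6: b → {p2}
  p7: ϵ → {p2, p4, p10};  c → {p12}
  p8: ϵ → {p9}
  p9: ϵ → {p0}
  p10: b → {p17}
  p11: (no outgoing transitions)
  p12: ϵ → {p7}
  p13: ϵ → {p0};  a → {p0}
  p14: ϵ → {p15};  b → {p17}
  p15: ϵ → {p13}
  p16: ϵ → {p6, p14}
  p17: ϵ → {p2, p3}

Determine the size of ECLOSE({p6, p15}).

Start with {p6, p15}.
From p15 via ϵ: add p13.
From p13 via ϵ: add p0.
From p0 via ϵ: add p3, p11.
From p3 via ϵ: add p4.
ϵ-closure = {p0, p3, p4, p6, p11, p13, p15}, which has 7 states.

7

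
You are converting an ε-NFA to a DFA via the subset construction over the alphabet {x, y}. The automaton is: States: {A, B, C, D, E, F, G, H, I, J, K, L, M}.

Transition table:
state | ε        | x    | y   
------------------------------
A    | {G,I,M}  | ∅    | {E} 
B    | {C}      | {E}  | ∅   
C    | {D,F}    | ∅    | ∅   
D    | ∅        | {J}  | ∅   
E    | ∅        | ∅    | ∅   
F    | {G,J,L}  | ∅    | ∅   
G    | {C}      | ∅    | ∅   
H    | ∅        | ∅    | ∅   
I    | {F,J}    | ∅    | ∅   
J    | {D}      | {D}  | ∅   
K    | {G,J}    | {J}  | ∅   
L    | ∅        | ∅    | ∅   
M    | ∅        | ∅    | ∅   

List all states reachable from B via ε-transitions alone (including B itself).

{B, C, D, F, G, J, L}

Start with {B}.
From B via ε: add C.
From C via ε: add D, F.
From F via ε: add G, J, L.
No new states can be added; the closed set is {B, C, D, F, G, J, L}.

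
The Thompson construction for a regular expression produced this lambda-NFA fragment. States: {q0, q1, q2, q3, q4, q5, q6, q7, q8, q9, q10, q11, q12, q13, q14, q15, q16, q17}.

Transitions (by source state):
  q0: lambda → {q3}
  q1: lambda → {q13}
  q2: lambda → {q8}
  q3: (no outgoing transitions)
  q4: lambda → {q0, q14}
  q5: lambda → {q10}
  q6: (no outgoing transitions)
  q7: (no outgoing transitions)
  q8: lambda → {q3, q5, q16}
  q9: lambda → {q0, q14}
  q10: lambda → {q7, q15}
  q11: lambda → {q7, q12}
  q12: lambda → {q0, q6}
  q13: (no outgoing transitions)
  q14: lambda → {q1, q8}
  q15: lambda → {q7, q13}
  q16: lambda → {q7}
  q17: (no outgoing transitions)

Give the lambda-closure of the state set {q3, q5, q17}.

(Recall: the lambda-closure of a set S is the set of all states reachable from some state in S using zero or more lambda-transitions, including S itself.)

{q3, q5, q7, q10, q13, q15, q17}

Start with {q3, q5, q17}.
From q5 via lambda: add q10.
From q10 via lambda: add q7, q15.
From q15 via lambda: add q13.
No new states can be added; the closed set is {q3, q5, q7, q10, q13, q15, q17}.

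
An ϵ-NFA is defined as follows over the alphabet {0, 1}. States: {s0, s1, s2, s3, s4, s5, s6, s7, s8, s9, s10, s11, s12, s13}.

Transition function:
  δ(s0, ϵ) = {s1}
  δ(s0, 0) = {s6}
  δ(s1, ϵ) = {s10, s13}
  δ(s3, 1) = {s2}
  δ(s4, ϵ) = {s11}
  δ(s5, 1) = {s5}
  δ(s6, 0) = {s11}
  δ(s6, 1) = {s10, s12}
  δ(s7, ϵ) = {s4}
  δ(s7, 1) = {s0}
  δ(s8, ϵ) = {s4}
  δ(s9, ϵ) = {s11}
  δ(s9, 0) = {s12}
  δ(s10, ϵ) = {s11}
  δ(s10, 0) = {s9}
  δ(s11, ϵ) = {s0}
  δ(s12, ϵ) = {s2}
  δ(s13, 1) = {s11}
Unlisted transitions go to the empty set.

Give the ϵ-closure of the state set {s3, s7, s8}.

Start with {s3, s7, s8}.
From s7 via ϵ: add s4.
From s4 via ϵ: add s11.
From s11 via ϵ: add s0.
From s0 via ϵ: add s1.
From s1 via ϵ: add s10, s13.
No new states can be added; the closed set is {s0, s1, s3, s4, s7, s8, s10, s11, s13}.

{s0, s1, s3, s4, s7, s8, s10, s11, s13}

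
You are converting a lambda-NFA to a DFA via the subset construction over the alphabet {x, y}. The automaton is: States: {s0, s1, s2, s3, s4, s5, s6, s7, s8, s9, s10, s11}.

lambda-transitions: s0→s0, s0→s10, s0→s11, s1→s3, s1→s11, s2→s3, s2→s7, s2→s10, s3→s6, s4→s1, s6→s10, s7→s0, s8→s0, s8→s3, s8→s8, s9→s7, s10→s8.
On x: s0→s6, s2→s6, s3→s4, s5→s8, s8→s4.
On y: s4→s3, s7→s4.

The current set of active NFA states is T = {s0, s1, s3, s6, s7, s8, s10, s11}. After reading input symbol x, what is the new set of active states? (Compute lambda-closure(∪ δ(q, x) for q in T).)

s0 on x → {s6}.
s3 on x → {s4}.
s8 on x → {s4}.
No x-transition from s1, s6, s7, s10, s11.
Union after reading x: {s4, s6}.
Now take the lambda-closure:
From s4 via lambda: add s1.
From s6 via lambda: add s10.
From s1 via lambda: add s3, s11.
From s10 via lambda: add s8.
From s8 via lambda: add s0.
No new states can be added; the closed set is {s0, s1, s3, s4, s6, s8, s10, s11}.

{s0, s1, s3, s4, s6, s8, s10, s11}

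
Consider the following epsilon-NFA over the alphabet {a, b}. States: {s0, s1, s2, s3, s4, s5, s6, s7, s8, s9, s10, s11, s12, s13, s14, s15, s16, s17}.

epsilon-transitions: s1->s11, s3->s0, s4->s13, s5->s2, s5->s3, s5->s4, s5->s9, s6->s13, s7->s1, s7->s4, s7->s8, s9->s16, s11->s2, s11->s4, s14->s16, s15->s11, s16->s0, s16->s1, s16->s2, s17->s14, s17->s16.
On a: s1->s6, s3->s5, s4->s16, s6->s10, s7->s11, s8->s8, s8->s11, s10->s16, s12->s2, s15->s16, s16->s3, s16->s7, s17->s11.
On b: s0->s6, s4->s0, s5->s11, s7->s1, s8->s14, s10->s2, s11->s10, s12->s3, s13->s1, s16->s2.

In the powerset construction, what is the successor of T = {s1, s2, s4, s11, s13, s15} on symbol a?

s1 on a → {s6}.
s4 on a → {s16}.
s15 on a → {s16}.
No a-transition from s2, s11, s13.
Union after reading a: {s6, s16}.
Now take the epsilon-closure:
From s6 via epsilon: add s13.
From s16 via epsilon: add s0, s1, s2.
From s1 via epsilon: add s11.
From s11 via epsilon: add s4.
No new states can be added; the closed set is {s0, s1, s2, s4, s6, s11, s13, s16}.

{s0, s1, s2, s4, s6, s11, s13, s16}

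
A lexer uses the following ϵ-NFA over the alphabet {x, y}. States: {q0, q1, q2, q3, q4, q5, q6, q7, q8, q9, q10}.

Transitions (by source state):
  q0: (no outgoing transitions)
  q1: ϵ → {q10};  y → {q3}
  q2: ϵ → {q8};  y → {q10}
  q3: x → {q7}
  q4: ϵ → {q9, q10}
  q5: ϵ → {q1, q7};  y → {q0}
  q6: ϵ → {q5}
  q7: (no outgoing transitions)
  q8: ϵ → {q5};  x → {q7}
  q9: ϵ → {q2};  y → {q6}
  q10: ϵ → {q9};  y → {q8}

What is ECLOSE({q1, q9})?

Start with {q1, q9}.
From q1 via ϵ: add q10.
From q9 via ϵ: add q2.
From q2 via ϵ: add q8.
From q8 via ϵ: add q5.
From q5 via ϵ: add q7.
No new states can be added; the closed set is {q1, q2, q5, q7, q8, q9, q10}.

{q1, q2, q5, q7, q8, q9, q10}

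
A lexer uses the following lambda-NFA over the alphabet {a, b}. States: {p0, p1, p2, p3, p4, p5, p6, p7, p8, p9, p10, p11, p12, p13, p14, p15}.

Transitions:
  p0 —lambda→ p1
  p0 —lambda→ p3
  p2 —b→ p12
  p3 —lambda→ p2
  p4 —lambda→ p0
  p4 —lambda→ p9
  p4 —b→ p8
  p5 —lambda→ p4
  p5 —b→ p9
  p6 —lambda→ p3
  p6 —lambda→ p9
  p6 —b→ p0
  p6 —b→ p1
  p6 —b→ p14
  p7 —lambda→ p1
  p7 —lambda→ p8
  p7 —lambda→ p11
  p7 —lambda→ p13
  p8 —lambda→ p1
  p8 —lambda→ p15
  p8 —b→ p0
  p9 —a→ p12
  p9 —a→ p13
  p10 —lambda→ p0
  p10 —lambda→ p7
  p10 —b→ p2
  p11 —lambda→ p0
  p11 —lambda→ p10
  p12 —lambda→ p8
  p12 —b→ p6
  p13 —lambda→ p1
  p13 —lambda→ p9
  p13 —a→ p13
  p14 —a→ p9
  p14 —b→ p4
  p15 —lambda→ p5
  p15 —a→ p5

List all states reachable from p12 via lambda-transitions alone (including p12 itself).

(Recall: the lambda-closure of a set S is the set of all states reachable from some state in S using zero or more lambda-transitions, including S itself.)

Start with {p12}.
From p12 via lambda: add p8.
From p8 via lambda: add p1, p15.
From p15 via lambda: add p5.
From p5 via lambda: add p4.
From p4 via lambda: add p0, p9.
From p0 via lambda: add p3.
From p3 via lambda: add p2.
No new states can be added; the closed set is {p0, p1, p2, p3, p4, p5, p8, p9, p12, p15}.

{p0, p1, p2, p3, p4, p5, p8, p9, p12, p15}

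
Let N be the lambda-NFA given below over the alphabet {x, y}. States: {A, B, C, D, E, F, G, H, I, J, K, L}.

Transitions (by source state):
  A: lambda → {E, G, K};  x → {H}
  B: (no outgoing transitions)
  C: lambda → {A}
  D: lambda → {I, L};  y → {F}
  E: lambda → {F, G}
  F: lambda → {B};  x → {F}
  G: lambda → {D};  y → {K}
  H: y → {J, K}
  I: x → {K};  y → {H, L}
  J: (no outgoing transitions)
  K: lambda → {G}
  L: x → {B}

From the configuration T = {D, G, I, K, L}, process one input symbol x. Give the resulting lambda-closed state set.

I on x → {K}.
L on x → {B}.
No x-transition from D, G, K.
Union after reading x: {B, K}.
Now take the lambda-closure:
From K via lambda: add G.
From G via lambda: add D.
From D via lambda: add I, L.
No new states can be added; the closed set is {B, D, G, I, K, L}.

{B, D, G, I, K, L}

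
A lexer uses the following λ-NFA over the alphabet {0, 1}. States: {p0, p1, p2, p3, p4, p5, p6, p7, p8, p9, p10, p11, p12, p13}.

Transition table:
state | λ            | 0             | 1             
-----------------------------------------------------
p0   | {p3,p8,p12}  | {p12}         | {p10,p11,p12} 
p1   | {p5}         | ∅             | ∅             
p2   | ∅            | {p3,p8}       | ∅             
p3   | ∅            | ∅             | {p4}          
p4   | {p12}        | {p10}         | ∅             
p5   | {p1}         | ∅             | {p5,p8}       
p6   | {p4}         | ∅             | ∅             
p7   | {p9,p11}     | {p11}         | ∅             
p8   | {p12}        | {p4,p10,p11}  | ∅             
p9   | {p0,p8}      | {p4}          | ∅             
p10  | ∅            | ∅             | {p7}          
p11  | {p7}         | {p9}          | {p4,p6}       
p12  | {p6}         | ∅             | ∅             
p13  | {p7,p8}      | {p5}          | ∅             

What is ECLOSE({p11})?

{p0, p3, p4, p6, p7, p8, p9, p11, p12}

Start with {p11}.
From p11 via λ: add p7.
From p7 via λ: add p9.
From p9 via λ: add p0, p8.
From p0 via λ: add p3, p12.
From p12 via λ: add p6.
From p6 via λ: add p4.
No new states can be added; the closed set is {p0, p3, p4, p6, p7, p8, p9, p11, p12}.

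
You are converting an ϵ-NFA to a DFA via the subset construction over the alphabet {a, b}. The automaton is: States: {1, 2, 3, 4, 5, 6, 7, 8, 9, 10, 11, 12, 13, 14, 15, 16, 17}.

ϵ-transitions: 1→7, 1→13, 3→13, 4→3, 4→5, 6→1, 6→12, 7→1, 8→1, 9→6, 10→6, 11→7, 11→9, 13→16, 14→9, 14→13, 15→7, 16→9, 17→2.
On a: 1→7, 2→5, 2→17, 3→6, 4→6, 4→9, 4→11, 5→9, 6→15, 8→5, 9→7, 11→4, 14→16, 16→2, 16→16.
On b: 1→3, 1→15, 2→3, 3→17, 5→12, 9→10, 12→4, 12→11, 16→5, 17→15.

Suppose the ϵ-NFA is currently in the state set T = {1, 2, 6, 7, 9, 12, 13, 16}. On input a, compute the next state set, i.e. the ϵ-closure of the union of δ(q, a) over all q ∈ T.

1 on a → {7}.
2 on a → {5, 17}.
6 on a → {15}.
9 on a → {7}.
16 on a → {2, 16}.
No a-transition from 7, 12, 13.
Union after reading a: {2, 5, 7, 15, 16, 17}.
Now take the ϵ-closure:
From 7 via ϵ: add 1.
From 16 via ϵ: add 9.
From 1 via ϵ: add 13.
From 9 via ϵ: add 6.
From 6 via ϵ: add 12.
No new states can be added; the closed set is {1, 2, 5, 6, 7, 9, 12, 13, 15, 16, 17}.

{1, 2, 5, 6, 7, 9, 12, 13, 15, 16, 17}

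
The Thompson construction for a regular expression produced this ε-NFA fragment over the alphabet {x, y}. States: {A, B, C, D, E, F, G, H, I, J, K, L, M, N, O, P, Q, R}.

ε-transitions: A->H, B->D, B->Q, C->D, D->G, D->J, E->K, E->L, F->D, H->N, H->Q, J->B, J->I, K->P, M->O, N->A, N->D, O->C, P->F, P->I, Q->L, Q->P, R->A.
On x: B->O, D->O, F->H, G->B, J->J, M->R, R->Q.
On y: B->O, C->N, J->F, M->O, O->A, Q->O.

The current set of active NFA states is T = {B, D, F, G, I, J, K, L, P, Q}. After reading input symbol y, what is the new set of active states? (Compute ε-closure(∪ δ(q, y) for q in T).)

B on y → {O}.
J on y → {F}.
Q on y → {O}.
No y-transition from D, F, G, I, K, L, P.
Union after reading y: {F, O}.
Now take the ε-closure:
From F via ε: add D.
From O via ε: add C.
From D via ε: add G, J.
From J via ε: add B, I.
From B via ε: add Q.
From Q via ε: add L, P.
No new states can be added; the closed set is {B, C, D, F, G, I, J, L, O, P, Q}.

{B, C, D, F, G, I, J, L, O, P, Q}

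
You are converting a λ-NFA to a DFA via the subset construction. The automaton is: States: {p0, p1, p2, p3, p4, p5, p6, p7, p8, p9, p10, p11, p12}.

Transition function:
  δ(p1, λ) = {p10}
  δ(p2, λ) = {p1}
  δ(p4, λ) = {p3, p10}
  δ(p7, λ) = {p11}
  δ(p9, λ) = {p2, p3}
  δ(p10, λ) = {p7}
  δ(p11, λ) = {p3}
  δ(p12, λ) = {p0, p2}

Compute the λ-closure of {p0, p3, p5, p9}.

Start with {p0, p3, p5, p9}.
From p9 via λ: add p2.
From p2 via λ: add p1.
From p1 via λ: add p10.
From p10 via λ: add p7.
From p7 via λ: add p11.
No new states can be added; the closed set is {p0, p1, p2, p3, p5, p7, p9, p10, p11}.

{p0, p1, p2, p3, p5, p7, p9, p10, p11}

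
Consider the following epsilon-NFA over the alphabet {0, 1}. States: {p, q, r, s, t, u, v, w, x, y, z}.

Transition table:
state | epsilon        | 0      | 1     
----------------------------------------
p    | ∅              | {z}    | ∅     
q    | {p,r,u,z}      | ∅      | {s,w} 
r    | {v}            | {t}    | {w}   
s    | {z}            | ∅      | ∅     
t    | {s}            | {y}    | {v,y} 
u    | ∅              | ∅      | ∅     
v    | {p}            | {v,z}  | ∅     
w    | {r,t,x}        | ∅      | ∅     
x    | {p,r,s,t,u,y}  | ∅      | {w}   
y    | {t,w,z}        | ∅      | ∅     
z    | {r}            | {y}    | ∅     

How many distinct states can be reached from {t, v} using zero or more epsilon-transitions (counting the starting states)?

Start with {t, v}.
From t via epsilon: add s.
From v via epsilon: add p.
From s via epsilon: add z.
From z via epsilon: add r.
epsilon-closure = {p, r, s, t, v, z}, which has 6 states.

6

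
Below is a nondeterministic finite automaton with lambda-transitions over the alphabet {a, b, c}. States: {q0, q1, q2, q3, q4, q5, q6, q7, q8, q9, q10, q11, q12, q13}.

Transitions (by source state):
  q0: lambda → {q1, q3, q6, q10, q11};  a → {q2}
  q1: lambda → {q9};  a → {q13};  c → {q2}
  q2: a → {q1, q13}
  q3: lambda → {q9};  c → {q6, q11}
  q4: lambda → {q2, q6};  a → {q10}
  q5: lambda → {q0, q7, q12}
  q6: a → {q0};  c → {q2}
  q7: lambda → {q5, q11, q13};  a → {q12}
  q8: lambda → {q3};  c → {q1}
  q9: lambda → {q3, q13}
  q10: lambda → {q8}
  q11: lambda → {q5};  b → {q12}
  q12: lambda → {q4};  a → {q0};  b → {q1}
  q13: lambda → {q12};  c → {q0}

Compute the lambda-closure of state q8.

{q2, q3, q4, q6, q8, q9, q12, q13}

Start with {q8}.
From q8 via lambda: add q3.
From q3 via lambda: add q9.
From q9 via lambda: add q13.
From q13 via lambda: add q12.
From q12 via lambda: add q4.
From q4 via lambda: add q2, q6.
No new states can be added; the closed set is {q2, q3, q4, q6, q8, q9, q12, q13}.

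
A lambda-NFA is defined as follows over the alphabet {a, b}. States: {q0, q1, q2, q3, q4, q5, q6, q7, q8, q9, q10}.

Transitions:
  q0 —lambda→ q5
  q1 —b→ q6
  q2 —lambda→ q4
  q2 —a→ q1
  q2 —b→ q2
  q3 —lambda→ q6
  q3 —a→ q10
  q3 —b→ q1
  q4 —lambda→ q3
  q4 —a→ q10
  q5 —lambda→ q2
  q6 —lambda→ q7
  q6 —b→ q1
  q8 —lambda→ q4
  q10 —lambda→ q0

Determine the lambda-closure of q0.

{q0, q2, q3, q4, q5, q6, q7}

Start with {q0}.
From q0 via lambda: add q5.
From q5 via lambda: add q2.
From q2 via lambda: add q4.
From q4 via lambda: add q3.
From q3 via lambda: add q6.
From q6 via lambda: add q7.
No new states can be added; the closed set is {q0, q2, q3, q4, q5, q6, q7}.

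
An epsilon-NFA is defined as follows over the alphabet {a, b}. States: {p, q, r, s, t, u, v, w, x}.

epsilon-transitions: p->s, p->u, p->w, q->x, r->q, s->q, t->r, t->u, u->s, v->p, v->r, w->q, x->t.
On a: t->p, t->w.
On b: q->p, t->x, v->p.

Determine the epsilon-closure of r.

Start with {r}.
From r via epsilon: add q.
From q via epsilon: add x.
From x via epsilon: add t.
From t via epsilon: add u.
From u via epsilon: add s.
No new states can be added; the closed set is {q, r, s, t, u, x}.

{q, r, s, t, u, x}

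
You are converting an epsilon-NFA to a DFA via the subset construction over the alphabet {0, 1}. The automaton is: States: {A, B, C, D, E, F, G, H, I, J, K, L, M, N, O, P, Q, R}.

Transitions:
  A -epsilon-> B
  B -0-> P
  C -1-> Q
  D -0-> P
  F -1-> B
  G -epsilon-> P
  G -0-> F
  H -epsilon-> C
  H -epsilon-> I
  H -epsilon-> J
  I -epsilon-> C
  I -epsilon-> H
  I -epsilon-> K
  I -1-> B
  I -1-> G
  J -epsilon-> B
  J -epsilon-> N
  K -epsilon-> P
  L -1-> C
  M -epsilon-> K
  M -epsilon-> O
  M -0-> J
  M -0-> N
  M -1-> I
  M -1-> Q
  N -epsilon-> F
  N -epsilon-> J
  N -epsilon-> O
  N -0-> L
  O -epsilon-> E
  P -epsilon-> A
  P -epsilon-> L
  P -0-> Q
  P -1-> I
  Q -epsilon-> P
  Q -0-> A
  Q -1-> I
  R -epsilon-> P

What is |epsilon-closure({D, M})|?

Start with {D, M}.
From M via epsilon: add K, O.
From K via epsilon: add P.
From O via epsilon: add E.
From P via epsilon: add A, L.
From A via epsilon: add B.
epsilon-closure = {A, B, D, E, K, L, M, O, P}, which has 9 states.

9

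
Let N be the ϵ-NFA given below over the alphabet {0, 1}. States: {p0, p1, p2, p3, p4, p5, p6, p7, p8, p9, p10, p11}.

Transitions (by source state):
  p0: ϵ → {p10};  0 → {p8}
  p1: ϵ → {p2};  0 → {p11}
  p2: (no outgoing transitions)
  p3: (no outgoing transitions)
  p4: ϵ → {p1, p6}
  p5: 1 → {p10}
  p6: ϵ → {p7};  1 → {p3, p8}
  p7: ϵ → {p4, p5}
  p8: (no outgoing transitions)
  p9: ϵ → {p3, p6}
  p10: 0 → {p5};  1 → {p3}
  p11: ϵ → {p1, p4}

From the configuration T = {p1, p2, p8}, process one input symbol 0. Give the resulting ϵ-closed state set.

{p1, p2, p4, p5, p6, p7, p11}

p1 on 0 → {p11}.
No 0-transition from p2, p8.
Union after reading 0: {p11}.
Now take the ϵ-closure:
From p11 via ϵ: add p1, p4.
From p1 via ϵ: add p2.
From p4 via ϵ: add p6.
From p6 via ϵ: add p7.
From p7 via ϵ: add p5.
No new states can be added; the closed set is {p1, p2, p4, p5, p6, p7, p11}.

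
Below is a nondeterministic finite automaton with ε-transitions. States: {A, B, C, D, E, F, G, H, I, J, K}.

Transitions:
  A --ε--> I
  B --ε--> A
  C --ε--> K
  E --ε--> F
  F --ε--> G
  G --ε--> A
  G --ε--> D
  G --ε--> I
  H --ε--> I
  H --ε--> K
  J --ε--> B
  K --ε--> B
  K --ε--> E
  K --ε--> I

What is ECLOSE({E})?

Start with {E}.
From E via ε: add F.
From F via ε: add G.
From G via ε: add A, D, I.
No new states can be added; the closed set is {A, D, E, F, G, I}.

{A, D, E, F, G, I}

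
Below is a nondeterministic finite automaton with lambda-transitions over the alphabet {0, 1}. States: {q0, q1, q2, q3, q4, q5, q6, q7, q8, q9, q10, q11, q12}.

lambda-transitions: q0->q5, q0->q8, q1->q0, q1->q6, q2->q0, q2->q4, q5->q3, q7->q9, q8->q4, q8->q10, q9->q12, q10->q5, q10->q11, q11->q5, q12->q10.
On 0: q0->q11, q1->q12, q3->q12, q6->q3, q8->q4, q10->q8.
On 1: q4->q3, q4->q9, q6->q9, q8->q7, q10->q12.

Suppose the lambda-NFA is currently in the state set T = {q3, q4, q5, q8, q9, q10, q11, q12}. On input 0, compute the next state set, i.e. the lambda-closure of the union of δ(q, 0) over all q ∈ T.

{q3, q4, q5, q8, q10, q11, q12}

q3 on 0 → {q12}.
q8 on 0 → {q4}.
q10 on 0 → {q8}.
No 0-transition from q4, q5, q9, q11, q12.
Union after reading 0: {q4, q8, q12}.
Now take the lambda-closure:
From q8 via lambda: add q10.
From q10 via lambda: add q5, q11.
From q5 via lambda: add q3.
No new states can be added; the closed set is {q3, q4, q5, q8, q10, q11, q12}.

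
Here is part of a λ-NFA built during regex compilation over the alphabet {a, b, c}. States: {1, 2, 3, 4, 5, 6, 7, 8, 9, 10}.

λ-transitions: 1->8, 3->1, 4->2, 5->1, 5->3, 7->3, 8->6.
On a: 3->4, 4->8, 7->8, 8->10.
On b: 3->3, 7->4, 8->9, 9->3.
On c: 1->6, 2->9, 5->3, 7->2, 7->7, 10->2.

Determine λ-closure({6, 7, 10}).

{1, 3, 6, 7, 8, 10}

Start with {6, 7, 10}.
From 7 via λ: add 3.
From 3 via λ: add 1.
From 1 via λ: add 8.
No new states can be added; the closed set is {1, 3, 6, 7, 8, 10}.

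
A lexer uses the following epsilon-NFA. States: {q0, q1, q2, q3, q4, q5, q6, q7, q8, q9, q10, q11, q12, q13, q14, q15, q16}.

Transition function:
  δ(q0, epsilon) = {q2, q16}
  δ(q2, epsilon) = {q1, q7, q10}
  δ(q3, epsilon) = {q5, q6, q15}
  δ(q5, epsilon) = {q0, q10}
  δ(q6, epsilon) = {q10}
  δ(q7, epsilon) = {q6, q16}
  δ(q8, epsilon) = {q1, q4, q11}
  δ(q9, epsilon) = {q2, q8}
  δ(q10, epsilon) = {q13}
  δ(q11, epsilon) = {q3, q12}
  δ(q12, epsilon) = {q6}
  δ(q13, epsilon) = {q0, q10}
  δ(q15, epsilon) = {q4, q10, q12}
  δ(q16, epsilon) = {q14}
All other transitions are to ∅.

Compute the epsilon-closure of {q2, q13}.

{q0, q1, q2, q6, q7, q10, q13, q14, q16}

Start with {q2, q13}.
From q2 via epsilon: add q1, q7, q10.
From q13 via epsilon: add q0.
From q0 via epsilon: add q16.
From q7 via epsilon: add q6.
From q16 via epsilon: add q14.
No new states can be added; the closed set is {q0, q1, q2, q6, q7, q10, q13, q14, q16}.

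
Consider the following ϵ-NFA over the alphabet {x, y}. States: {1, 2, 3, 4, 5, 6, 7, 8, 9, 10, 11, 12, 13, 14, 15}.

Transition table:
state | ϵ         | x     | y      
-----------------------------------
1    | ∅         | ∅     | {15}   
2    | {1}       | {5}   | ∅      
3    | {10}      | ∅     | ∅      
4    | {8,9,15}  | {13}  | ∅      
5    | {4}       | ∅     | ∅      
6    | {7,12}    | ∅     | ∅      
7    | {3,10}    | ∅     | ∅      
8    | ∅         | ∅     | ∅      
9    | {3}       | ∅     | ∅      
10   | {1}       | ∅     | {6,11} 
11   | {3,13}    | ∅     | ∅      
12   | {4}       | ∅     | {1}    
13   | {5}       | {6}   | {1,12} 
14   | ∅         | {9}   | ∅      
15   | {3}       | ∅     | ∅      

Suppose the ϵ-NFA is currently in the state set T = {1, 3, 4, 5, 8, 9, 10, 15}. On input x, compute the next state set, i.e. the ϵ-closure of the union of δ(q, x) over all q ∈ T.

4 on x → {13}.
No x-transition from 1, 3, 5, 8, 9, 10, 15.
Union after reading x: {13}.
Now take the ϵ-closure:
From 13 via ϵ: add 5.
From 5 via ϵ: add 4.
From 4 via ϵ: add 8, 9, 15.
From 9 via ϵ: add 3.
From 3 via ϵ: add 10.
From 10 via ϵ: add 1.
No new states can be added; the closed set is {1, 3, 4, 5, 8, 9, 10, 13, 15}.

{1, 3, 4, 5, 8, 9, 10, 13, 15}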